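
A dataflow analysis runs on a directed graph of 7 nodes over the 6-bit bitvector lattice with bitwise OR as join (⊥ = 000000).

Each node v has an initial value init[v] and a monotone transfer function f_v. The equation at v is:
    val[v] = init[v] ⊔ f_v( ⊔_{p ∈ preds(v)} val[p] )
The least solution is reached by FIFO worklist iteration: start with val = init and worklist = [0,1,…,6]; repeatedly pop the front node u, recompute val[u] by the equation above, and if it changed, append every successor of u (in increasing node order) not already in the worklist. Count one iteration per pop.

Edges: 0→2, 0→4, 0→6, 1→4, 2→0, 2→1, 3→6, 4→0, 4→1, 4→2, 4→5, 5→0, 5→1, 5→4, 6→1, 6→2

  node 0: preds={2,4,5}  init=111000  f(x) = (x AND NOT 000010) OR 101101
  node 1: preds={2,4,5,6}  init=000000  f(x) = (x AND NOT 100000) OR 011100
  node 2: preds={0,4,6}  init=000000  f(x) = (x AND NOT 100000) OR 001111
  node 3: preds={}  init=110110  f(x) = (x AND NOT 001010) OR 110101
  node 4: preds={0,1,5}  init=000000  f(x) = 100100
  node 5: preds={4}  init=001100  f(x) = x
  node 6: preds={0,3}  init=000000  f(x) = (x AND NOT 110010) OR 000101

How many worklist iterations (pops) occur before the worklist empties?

11

Iteration log — 11 steps:
  step 1. node 0  ⊔preds=001100  new=111101  old=111000  +wl: 
  step 2. node 1  ⊔preds=001100  new=011100  old=000000  +wl: 
  step 3. node 2  ⊔preds=111101  new=011111  old=000000  +wl: 0,1
  step 4. node 3  ⊔preds=000000  new=110111  old=110110  +wl: 
  step 5. node 4  ⊔preds=111101  new=100100  old=000000  +wl: 2
  step 6. node 5  ⊔preds=100100  new=101100  old=001100  +wl: 4
  step 7. node 6  ⊔preds=111111  new=001101  old=000000  +wl: 
  step 8. node 0  ⊔preds=111111  new=111101  stable
  step 9. node 1  ⊔preds=111111  new=011111  old=011100  +wl: 
  step 10. node 2  ⊔preds=111101  new=011111  stable
  step 11. node 4  ⊔preds=111111  new=100100  stable

Least fixpoint reached:
  node 0: 111101
  node 1: 011111
  node 2: 011111
  node 3: 110111
  node 4: 100100
  node 5: 101100
  node 6: 001101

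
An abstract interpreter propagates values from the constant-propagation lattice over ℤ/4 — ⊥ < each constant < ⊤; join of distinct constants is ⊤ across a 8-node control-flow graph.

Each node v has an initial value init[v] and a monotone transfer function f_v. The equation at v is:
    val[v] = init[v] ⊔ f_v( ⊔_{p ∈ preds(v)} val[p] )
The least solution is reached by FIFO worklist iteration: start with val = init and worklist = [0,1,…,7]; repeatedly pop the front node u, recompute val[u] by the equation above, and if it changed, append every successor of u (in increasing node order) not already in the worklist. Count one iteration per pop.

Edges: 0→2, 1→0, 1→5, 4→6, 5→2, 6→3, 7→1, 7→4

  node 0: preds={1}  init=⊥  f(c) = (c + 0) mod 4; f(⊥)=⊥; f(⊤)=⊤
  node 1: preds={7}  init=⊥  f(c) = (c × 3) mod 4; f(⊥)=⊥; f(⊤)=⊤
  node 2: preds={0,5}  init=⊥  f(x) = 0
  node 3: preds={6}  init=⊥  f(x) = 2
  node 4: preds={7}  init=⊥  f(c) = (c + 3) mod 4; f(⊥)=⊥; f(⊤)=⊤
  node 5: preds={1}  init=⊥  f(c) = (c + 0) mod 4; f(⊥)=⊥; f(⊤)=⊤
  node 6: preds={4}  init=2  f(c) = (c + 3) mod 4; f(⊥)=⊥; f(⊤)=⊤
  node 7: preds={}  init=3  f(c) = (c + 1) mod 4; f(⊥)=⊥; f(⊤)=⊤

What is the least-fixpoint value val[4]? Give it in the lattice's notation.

2

Worklist (11 pops):
  #1 pop 0: in=⊥ → ⊥ (no change)
  #2 pop 1: in=3 → 1 (was ⊥); enqueue [0]
  #3 pop 2: in=⊥ → 0 (was ⊥); enqueue []
  #4 pop 3: in=2 → 2 (was ⊥); enqueue []
  #5 pop 4: in=3 → 2 (was ⊥); enqueue []
  #6 pop 5: in=1 → 1 (was ⊥); enqueue [2]
  #7 pop 6: in=2 → ⊤ (was 2); enqueue [3]
  #8 pop 7: in=⊥ → 3 (no change)
  #9 pop 0: in=1 → 1 (was ⊥); enqueue []
  #10 pop 2: in=1 → 0 (no change)
  #11 pop 3: in=⊤ → 2 (no change)

Fixpoint:
  val[0] = 1
  val[1] = 1
  val[2] = 0
  val[3] = 2
  val[4] = 2
  val[5] = 1
  val[6] = ⊤
  val[7] = 3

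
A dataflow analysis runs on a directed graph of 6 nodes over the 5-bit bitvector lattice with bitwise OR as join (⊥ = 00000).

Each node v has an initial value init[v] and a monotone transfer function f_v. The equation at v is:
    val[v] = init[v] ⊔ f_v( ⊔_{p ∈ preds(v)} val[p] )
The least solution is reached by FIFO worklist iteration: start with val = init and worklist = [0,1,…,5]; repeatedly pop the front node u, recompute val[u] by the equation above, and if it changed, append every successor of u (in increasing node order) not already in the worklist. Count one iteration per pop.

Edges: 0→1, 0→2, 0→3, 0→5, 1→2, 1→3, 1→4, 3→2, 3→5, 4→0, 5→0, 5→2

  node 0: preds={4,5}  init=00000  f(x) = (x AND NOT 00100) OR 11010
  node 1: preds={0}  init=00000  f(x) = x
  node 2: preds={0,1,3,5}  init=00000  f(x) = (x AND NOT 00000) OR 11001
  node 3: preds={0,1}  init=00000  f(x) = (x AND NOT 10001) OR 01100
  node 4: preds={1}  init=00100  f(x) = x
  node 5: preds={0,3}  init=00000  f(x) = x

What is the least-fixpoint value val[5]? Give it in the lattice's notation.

11110

Trace (8 dequeues):
  [1] u=0 | in 00100 | out 11010 | prev 00000 | push {}
  [2] u=1 | in 11010 | out 11010 | prev 00000 | push {}
  [3] u=2 | in 11010 | out 11011 | prev 00000 | push {}
  [4] u=3 | in 11010 | out 01110 | prev 00000 | push {2}
  [5] u=4 | in 11010 | out 11110 | prev 00100 | push {0}
  [6] u=5 | in 11110 | out 11110 | prev 00000 | push {}
  [7] u=2 | in 11110 | out 11111 | prev 11011 | push {}
  [8] u=0 | in 11110 | out 11010 | ==

Converged values:
  [0] 11010
  [1] 11010
  [2] 11111
  [3] 01110
  [4] 11110
  [5] 11110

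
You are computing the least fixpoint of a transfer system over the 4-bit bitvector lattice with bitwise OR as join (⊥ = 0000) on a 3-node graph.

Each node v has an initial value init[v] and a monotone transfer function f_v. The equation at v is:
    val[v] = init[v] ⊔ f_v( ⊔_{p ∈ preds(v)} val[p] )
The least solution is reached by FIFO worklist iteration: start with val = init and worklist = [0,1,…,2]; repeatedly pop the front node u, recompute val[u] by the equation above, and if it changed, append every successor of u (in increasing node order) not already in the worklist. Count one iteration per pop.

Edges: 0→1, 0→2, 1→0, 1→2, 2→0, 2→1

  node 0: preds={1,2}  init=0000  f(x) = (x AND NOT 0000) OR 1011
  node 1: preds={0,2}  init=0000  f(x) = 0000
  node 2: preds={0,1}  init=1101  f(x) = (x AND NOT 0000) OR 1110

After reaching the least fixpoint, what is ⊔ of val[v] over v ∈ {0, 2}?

1111

Iteration log — 5 steps:
  step 1. node 0  ⊔preds=1101  new=1111  old=0000  +wl: 
  step 2. node 1  ⊔preds=1111  new=0000  stable
  step 3. node 2  ⊔preds=1111  new=1111  old=1101  +wl: 0,1
  step 4. node 0  ⊔preds=1111  new=1111  stable
  step 5. node 1  ⊔preds=1111  new=0000  stable

Least fixpoint reached:
  node 0: 1111
  node 1: 0000
  node 2: 1111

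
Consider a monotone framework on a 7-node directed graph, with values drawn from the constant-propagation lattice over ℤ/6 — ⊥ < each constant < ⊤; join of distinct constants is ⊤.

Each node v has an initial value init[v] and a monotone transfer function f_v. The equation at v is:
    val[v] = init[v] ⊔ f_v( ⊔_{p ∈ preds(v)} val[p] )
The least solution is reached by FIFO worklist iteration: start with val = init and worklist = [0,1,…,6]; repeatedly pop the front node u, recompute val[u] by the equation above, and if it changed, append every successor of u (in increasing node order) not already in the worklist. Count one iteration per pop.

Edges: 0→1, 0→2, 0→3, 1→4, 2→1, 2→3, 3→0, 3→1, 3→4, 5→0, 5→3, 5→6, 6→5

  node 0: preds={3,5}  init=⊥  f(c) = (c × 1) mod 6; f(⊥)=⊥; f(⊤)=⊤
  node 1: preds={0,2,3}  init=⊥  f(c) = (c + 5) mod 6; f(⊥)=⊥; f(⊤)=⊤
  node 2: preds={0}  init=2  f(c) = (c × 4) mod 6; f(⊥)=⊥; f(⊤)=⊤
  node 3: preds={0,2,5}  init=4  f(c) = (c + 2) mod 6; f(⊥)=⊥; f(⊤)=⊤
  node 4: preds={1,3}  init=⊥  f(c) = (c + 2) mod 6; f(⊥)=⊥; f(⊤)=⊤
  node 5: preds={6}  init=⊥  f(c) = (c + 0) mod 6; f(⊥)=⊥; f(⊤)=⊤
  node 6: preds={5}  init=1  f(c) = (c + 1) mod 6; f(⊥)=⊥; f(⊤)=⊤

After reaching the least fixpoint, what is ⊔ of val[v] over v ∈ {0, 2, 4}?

⊤

Iteration log — 16 steps:
  step 1. node 0  ⊔preds=4  new=4  old=⊥  +wl: 
  step 2. node 1  ⊔preds=⊤  new=⊤  old=⊥  +wl: 
  step 3. node 2  ⊔preds=4  new=⊤  old=2  +wl: 1
  step 4. node 3  ⊔preds=⊤  new=⊤  old=4  +wl: 0
  step 5. node 4  ⊔preds=⊤  new=⊤  old=⊥  +wl: 
  step 6. node 5  ⊔preds=1  new=1  old=⊥  +wl: 3
  step 7. node 6  ⊔preds=1  new=⊤  old=1  +wl: 5
  step 8. node 1  ⊔preds=⊤  new=⊤  stable
  step 9. node 0  ⊔preds=⊤  new=⊤  old=4  +wl: 1,2
  step 10. node 3  ⊔preds=⊤  new=⊤  stable
  step 11. node 5  ⊔preds=⊤  new=⊤  old=1  +wl: 0,3,6
  step 12. node 1  ⊔preds=⊤  new=⊤  stable
  step 13. node 2  ⊔preds=⊤  new=⊤  stable
  step 14. node 0  ⊔preds=⊤  new=⊤  stable
  step 15. node 3  ⊔preds=⊤  new=⊤  stable
  step 16. node 6  ⊔preds=⊤  new=⊤  stable

Least fixpoint reached:
  node 0: ⊤
  node 1: ⊤
  node 2: ⊤
  node 3: ⊤
  node 4: ⊤
  node 5: ⊤
  node 6: ⊤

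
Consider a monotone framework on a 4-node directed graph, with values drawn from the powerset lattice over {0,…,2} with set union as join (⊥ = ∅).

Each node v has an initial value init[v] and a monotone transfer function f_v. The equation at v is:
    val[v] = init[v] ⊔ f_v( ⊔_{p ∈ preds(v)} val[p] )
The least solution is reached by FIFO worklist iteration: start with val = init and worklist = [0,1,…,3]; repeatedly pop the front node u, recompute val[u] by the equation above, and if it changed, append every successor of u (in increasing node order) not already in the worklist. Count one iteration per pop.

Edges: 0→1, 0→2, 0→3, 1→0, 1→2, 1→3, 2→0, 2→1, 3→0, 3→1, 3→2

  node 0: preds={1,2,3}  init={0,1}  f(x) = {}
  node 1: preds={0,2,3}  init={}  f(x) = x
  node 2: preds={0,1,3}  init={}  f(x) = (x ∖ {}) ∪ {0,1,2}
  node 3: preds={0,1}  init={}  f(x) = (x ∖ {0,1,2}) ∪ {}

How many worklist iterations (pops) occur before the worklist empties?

Worklist (9 pops):
  #1 pop 0: in={} → {0,1} (no change)
  #2 pop 1: in={0,1} → {0,1} (was {}); enqueue [0]
  #3 pop 2: in={0,1} → {0,1,2} (was {}); enqueue [1]
  #4 pop 3: in={0,1} → {} (no change)
  #5 pop 0: in={0,1,2} → {0,1} (no change)
  #6 pop 1: in={0,1,2} → {0,1,2} (was {0,1}); enqueue [0,2,3]
  #7 pop 0: in={0,1,2} → {0,1} (no change)
  #8 pop 2: in={0,1,2} → {0,1,2} (no change)
  #9 pop 3: in={0,1,2} → {} (no change)

Fixpoint:
  val[0] = {0,1}
  val[1] = {0,1,2}
  val[2] = {0,1,2}
  val[3] = {}

9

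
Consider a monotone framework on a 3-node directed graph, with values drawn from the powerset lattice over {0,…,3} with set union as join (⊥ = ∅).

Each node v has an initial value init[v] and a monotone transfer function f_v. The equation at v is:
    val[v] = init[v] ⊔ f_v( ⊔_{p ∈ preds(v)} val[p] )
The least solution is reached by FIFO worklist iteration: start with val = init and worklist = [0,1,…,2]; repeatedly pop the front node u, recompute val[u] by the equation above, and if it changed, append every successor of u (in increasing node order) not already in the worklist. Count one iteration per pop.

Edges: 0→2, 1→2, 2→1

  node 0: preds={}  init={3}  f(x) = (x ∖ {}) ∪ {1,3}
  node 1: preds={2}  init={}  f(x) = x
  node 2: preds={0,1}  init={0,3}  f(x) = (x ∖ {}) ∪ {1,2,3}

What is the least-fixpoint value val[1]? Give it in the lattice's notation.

Trace (5 dequeues):
  [1] u=0 | in {} | out {1,3} | prev {3} | push {}
  [2] u=1 | in {0,3} | out {0,3} | prev {} | push {}
  [3] u=2 | in {0,1,3} | out {0,1,2,3} | prev {0,3} | push {1}
  [4] u=1 | in {0,1,2,3} | out {0,1,2,3} | prev {0,3} | push {2}
  [5] u=2 | in {0,1,2,3} | out {0,1,2,3} | ==

Converged values:
  [0] {1,3}
  [1] {0,1,2,3}
  [2] {0,1,2,3}

{0,1,2,3}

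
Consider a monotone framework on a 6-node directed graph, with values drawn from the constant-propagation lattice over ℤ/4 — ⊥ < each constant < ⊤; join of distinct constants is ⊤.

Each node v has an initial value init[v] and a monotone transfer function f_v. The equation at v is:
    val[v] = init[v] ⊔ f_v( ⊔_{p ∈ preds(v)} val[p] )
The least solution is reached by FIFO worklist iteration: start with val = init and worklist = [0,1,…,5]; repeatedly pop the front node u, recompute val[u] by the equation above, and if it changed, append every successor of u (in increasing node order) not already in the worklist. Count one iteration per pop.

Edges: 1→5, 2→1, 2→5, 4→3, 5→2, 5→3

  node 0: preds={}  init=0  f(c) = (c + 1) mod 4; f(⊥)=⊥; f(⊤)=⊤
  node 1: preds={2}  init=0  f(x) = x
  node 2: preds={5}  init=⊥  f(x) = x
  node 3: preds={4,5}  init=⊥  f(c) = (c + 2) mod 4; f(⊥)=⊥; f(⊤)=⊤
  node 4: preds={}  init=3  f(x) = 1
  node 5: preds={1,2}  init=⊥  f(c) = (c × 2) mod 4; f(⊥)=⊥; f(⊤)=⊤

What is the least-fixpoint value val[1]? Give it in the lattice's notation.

0

Worklist (10 pops):
  #1 pop 0: in=⊥ → 0 (no change)
  #2 pop 1: in=⊥ → 0 (no change)
  #3 pop 2: in=⊥ → ⊥ (no change)
  #4 pop 3: in=3 → 1 (was ⊥); enqueue []
  #5 pop 4: in=⊥ → ⊤ (was 3); enqueue [3]
  #6 pop 5: in=0 → 0 (was ⊥); enqueue [2]
  #7 pop 3: in=⊤ → ⊤ (was 1); enqueue []
  #8 pop 2: in=0 → 0 (was ⊥); enqueue [1,5]
  #9 pop 1: in=0 → 0 (no change)
  #10 pop 5: in=0 → 0 (no change)

Fixpoint:
  val[0] = 0
  val[1] = 0
  val[2] = 0
  val[3] = ⊤
  val[4] = ⊤
  val[5] = 0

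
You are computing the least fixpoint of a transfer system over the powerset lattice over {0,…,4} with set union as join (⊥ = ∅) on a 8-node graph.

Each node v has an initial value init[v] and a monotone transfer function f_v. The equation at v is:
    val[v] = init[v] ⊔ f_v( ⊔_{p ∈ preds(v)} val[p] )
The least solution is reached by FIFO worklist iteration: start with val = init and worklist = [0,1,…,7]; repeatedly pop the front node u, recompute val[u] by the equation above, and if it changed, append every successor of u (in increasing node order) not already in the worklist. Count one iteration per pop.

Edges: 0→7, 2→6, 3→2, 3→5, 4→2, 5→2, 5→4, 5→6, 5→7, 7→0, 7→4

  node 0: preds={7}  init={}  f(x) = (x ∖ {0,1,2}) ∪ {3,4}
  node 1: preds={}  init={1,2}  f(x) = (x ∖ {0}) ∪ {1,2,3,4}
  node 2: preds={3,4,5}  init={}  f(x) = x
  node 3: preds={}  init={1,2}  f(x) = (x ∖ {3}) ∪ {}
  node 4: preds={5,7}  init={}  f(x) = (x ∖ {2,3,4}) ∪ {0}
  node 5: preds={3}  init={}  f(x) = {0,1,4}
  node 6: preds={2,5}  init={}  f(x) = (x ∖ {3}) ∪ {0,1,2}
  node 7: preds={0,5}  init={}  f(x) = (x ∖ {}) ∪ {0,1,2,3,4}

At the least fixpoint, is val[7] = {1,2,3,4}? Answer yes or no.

Iteration log — 13 steps:
  step 1. node 0  ⊔preds={}  new={3,4}  old={}  +wl: 
  step 2. node 1  ⊔preds={}  new={1,2,3,4}  old={1,2}  +wl: 
  step 3. node 2  ⊔preds={1,2}  new={1,2}  old={}  +wl: 
  step 4. node 3  ⊔preds={}  new={1,2}  stable
  step 5. node 4  ⊔preds={}  new={0}  old={}  +wl: 2
  step 6. node 5  ⊔preds={1,2}  new={0,1,4}  old={}  +wl: 4
  step 7. node 6  ⊔preds={0,1,2,4}  new={0,1,2,4}  old={}  +wl: 
  step 8. node 7  ⊔preds={0,1,3,4}  new={0,1,2,3,4}  old={}  +wl: 0
  step 9. node 2  ⊔preds={0,1,2,4}  new={0,1,2,4}  old={1,2}  +wl: 6
  step 10. node 4  ⊔preds={0,1,2,3,4}  new={0,1}  old={0}  +wl: 2
  step 11. node 0  ⊔preds={0,1,2,3,4}  new={3,4}  stable
  step 12. node 6  ⊔preds={0,1,2,4}  new={0,1,2,4}  stable
  step 13. node 2  ⊔preds={0,1,2,4}  new={0,1,2,4}  stable

Least fixpoint reached:
  node 0: {3,4}
  node 1: {1,2,3,4}
  node 2: {0,1,2,4}
  node 3: {1,2}
  node 4: {0,1}
  node 5: {0,1,4}
  node 6: {0,1,2,4}
  node 7: {0,1,2,3,4}

no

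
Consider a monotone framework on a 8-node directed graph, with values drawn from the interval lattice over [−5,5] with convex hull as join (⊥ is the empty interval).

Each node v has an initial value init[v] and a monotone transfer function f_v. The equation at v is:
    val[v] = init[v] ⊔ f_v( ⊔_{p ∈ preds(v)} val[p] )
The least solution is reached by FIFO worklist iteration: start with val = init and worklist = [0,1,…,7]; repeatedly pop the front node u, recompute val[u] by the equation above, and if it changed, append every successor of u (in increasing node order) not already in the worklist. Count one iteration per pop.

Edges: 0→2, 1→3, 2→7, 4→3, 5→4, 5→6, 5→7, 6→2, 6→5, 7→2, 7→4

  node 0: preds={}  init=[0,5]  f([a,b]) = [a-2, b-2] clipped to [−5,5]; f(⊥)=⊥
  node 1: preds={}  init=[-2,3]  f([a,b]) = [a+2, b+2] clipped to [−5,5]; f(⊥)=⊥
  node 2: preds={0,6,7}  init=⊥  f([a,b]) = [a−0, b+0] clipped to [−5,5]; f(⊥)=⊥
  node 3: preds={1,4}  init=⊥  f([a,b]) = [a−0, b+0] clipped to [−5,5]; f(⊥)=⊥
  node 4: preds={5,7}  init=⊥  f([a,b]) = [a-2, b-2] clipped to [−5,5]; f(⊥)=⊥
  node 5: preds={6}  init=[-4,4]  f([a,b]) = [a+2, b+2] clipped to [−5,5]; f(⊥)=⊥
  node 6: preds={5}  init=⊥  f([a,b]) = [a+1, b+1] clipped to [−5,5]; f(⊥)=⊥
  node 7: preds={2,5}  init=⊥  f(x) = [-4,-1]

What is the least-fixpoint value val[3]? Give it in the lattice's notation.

Worklist (15 pops):
  #1 pop 0: in=⊥ → [0,5] (no change)
  #2 pop 1: in=⊥ → [-2,3] (no change)
  #3 pop 2: in=[0,5] → [0,5] (was ⊥); enqueue []
  #4 pop 3: in=[-2,3] → [-2,3] (was ⊥); enqueue []
  #5 pop 4: in=[-4,4] → [-5,2] (was ⊥); enqueue [3]
  #6 pop 5: in=⊥ → [-4,4] (no change)
  #7 pop 6: in=[-4,4] → [-3,5] (was ⊥); enqueue [2,5]
  #8 pop 7: in=[-4,5] → [-4,-1] (was ⊥); enqueue [4]
  #9 pop 3: in=[-5,3] → [-5,3] (was [-2,3]); enqueue []
  #10 pop 2: in=[-4,5] → [-4,5] (was [0,5]); enqueue [7]
  #11 pop 5: in=[-3,5] → [-4,5] (was [-4,4]); enqueue [6]
  #12 pop 4: in=[-4,5] → [-5,3] (was [-5,2]); enqueue [3]
  #13 pop 7: in=[-4,5] → [-4,-1] (no change)
  #14 pop 6: in=[-4,5] → [-3,5] (no change)
  #15 pop 3: in=[-5,3] → [-5,3] (no change)

Fixpoint:
  val[0] = [0,5]
  val[1] = [-2,3]
  val[2] = [-4,5]
  val[3] = [-5,3]
  val[4] = [-5,3]
  val[5] = [-4,5]
  val[6] = [-3,5]
  val[7] = [-4,-1]

[-5,3]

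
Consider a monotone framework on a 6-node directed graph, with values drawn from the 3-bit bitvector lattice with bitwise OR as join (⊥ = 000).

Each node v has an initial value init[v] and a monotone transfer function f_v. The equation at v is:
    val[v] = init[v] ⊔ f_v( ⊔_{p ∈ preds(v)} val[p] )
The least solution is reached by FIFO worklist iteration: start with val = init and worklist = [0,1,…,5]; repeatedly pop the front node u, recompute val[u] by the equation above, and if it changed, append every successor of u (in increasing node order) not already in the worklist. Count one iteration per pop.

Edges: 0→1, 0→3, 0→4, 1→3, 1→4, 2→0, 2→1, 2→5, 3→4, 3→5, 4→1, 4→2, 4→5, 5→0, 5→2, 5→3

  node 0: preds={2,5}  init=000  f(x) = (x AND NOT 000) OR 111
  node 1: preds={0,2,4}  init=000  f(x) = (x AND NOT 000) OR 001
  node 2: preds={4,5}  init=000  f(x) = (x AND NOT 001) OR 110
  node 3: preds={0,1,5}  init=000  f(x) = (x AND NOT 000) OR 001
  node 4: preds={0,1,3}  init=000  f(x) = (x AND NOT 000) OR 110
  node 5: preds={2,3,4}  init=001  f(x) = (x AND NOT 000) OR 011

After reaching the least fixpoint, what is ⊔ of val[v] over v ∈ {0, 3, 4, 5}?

Trace (10 dequeues):
  [1] u=0 | in 001 | out 111 | prev 000 | push {}
  [2] u=1 | in 111 | out 111 | prev 000 | push {}
  [3] u=2 | in 001 | out 110 | prev 000 | push {0,1}
  [4] u=3 | in 111 | out 111 | prev 000 | push {}
  [5] u=4 | in 111 | out 111 | prev 000 | push {2}
  [6] u=5 | in 111 | out 111 | prev 001 | push {3}
  [7] u=0 | in 111 | out 111 | ==
  [8] u=1 | in 111 | out 111 | ==
  [9] u=2 | in 111 | out 110 | ==
  [10] u=3 | in 111 | out 111 | ==

Converged values:
  [0] 111
  [1] 111
  [2] 110
  [3] 111
  [4] 111
  [5] 111

111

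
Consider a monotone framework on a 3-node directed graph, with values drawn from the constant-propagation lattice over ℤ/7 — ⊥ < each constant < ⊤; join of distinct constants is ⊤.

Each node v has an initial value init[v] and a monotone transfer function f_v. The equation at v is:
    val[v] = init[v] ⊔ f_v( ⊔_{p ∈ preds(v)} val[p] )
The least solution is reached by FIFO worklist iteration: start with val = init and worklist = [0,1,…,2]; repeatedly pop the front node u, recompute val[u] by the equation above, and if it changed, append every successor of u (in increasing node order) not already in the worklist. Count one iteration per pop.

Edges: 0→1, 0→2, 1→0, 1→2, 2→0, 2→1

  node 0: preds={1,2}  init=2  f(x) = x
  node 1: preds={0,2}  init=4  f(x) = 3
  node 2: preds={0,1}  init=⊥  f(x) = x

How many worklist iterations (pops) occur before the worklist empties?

5

Worklist (5 pops):
  #1 pop 0: in=4 → ⊤ (was 2); enqueue []
  #2 pop 1: in=⊤ → ⊤ (was 4); enqueue [0]
  #3 pop 2: in=⊤ → ⊤ (was ⊥); enqueue [1]
  #4 pop 0: in=⊤ → ⊤ (no change)
  #5 pop 1: in=⊤ → ⊤ (no change)

Fixpoint:
  val[0] = ⊤
  val[1] = ⊤
  val[2] = ⊤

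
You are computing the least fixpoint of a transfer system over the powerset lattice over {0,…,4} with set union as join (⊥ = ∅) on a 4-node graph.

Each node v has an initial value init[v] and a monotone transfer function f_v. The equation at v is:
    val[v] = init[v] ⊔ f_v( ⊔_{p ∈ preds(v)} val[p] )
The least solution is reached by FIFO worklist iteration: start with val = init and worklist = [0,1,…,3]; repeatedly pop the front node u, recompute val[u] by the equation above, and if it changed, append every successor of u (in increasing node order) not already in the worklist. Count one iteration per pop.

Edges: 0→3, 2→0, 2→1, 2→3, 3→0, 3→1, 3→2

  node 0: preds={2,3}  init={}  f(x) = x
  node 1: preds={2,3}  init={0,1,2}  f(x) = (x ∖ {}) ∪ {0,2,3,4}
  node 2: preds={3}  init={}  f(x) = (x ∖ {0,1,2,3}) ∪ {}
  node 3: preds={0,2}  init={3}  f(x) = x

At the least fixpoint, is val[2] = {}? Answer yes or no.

Trace (4 dequeues):
  [1] u=0 | in {3} | out {3} | prev {} | push {}
  [2] u=1 | in {3} | out {0,1,2,3,4} | prev {0,1,2} | push {}
  [3] u=2 | in {3} | out {} | ==
  [4] u=3 | in {3} | out {3} | ==

Converged values:
  [0] {3}
  [1] {0,1,2,3,4}
  [2] {}
  [3] {3}

yes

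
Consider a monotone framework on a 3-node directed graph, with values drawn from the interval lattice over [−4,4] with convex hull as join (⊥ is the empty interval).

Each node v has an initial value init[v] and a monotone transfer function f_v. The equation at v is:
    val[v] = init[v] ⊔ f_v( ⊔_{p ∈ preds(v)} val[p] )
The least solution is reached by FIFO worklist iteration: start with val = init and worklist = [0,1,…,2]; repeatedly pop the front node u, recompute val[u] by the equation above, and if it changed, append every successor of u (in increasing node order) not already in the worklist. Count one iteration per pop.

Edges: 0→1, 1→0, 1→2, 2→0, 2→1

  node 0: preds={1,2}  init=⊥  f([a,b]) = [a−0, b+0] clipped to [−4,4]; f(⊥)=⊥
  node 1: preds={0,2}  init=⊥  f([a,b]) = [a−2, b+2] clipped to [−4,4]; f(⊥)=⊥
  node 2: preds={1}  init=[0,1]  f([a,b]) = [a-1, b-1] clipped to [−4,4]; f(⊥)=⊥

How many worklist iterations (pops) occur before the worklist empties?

Trace (9 dequeues):
  [1] u=0 | in [0,1] | out [0,1] | prev ⊥ | push {}
  [2] u=1 | in [0,1] | out [-2,3] | prev ⊥ | push {0}
  [3] u=2 | in [-2,3] | out [-3,2] | prev [0,1] | push {1}
  [4] u=0 | in [-3,3] | out [-3,3] | prev [0,1] | push {}
  [5] u=1 | in [-3,3] | out [-4,4] | prev [-2,3] | push {0,2}
  [6] u=0 | in [-4,4] | out [-4,4] | prev [-3,3] | push {1}
  [7] u=2 | in [-4,4] | out [-4,3] | prev [-3,2] | push {0}
  [8] u=1 | in [-4,4] | out [-4,4] | ==
  [9] u=0 | in [-4,4] | out [-4,4] | ==

Converged values:
  [0] [-4,4]
  [1] [-4,4]
  [2] [-4,3]

9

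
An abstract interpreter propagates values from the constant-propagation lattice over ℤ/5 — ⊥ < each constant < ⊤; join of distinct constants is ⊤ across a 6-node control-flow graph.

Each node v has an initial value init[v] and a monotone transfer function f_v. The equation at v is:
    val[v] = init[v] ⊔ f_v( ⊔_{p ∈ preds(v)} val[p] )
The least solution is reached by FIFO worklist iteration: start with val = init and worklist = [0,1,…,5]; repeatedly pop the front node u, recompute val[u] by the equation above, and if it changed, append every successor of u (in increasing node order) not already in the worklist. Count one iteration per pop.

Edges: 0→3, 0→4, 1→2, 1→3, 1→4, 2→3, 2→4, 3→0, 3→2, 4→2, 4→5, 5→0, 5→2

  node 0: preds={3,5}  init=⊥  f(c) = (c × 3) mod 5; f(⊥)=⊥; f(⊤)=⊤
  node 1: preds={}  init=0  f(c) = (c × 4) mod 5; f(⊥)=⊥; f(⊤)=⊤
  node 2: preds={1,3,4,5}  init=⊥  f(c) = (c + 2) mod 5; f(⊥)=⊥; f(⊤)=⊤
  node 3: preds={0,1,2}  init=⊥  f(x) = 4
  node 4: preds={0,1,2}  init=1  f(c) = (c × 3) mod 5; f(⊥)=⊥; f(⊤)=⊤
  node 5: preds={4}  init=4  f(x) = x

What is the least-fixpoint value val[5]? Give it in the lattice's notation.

⊤

Trace (10 dequeues):
  [1] u=0 | in 4 | out 2 | prev ⊥ | push {}
  [2] u=1 | in ⊥ | out 0 | ==
  [3] u=2 | in ⊤ | out ⊤ | prev ⊥ | push {}
  [4] u=3 | in ⊤ | out 4 | prev ⊥ | push {0,2}
  [5] u=4 | in ⊤ | out ⊤ | prev 1 | push {}
  [6] u=5 | in ⊤ | out ⊤ | prev 4 | push {}
  [7] u=0 | in ⊤ | out ⊤ | prev 2 | push {3,4}
  [8] u=2 | in ⊤ | out ⊤ | ==
  [9] u=3 | in ⊤ | out 4 | ==
  [10] u=4 | in ⊤ | out ⊤ | ==

Converged values:
  [0] ⊤
  [1] 0
  [2] ⊤
  [3] 4
  [4] ⊤
  [5] ⊤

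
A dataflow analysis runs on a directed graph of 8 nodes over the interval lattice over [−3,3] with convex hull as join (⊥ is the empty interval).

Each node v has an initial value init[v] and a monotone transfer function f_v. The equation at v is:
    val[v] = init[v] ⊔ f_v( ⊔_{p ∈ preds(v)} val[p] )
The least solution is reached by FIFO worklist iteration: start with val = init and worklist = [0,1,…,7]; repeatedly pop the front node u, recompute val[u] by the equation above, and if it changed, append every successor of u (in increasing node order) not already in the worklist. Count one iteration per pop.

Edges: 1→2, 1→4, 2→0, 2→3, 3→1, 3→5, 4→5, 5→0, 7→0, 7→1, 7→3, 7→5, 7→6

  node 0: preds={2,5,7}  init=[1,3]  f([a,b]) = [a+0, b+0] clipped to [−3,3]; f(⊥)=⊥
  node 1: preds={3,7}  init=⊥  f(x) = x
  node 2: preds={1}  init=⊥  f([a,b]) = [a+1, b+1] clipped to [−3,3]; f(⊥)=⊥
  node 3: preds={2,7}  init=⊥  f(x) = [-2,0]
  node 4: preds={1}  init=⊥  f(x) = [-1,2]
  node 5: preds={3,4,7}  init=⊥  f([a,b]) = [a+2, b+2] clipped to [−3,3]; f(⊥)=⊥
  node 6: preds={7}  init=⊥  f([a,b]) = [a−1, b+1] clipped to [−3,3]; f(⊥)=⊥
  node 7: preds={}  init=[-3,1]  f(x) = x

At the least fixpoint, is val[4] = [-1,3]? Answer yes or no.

Trace (10 dequeues):
  [1] u=0 | in [-3,1] | out [-3,3] | prev [1,3] | push {}
  [2] u=1 | in [-3,1] | out [-3,1] | prev ⊥ | push {}
  [3] u=2 | in [-3,1] | out [-2,2] | prev ⊥ | push {0}
  [4] u=3 | in [-3,2] | out [-2,0] | prev ⊥ | push {1}
  [5] u=4 | in [-3,1] | out [-1,2] | prev ⊥ | push {}
  [6] u=5 | in [-3,2] | out [-1,3] | prev ⊥ | push {}
  [7] u=6 | in [-3,1] | out [-3,2] | prev ⊥ | push {}
  [8] u=7 | in ⊥ | out [-3,1] | ==
  [9] u=0 | in [-3,3] | out [-3,3] | ==
  [10] u=1 | in [-3,1] | out [-3,1] | ==

Converged values:
  [0] [-3,3]
  [1] [-3,1]
  [2] [-2,2]
  [3] [-2,0]
  [4] [-1,2]
  [5] [-1,3]
  [6] [-3,2]
  [7] [-3,1]

no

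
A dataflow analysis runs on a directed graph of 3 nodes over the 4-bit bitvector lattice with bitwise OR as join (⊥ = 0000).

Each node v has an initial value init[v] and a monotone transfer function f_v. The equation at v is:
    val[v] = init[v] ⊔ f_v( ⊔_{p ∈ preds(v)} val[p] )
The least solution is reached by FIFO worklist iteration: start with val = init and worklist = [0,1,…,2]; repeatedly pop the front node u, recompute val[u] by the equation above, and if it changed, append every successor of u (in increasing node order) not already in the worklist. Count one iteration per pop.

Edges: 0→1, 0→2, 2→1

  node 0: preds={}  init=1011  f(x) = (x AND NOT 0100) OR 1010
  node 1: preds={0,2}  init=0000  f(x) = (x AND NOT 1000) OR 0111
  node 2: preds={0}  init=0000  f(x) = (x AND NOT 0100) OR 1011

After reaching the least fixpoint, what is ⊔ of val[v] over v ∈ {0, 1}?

1111

Trace (4 dequeues):
  [1] u=0 | in 0000 | out 1011 | ==
  [2] u=1 | in 1011 | out 0111 | prev 0000 | push {}
  [3] u=2 | in 1011 | out 1011 | prev 0000 | push {1}
  [4] u=1 | in 1011 | out 0111 | ==

Converged values:
  [0] 1011
  [1] 0111
  [2] 1011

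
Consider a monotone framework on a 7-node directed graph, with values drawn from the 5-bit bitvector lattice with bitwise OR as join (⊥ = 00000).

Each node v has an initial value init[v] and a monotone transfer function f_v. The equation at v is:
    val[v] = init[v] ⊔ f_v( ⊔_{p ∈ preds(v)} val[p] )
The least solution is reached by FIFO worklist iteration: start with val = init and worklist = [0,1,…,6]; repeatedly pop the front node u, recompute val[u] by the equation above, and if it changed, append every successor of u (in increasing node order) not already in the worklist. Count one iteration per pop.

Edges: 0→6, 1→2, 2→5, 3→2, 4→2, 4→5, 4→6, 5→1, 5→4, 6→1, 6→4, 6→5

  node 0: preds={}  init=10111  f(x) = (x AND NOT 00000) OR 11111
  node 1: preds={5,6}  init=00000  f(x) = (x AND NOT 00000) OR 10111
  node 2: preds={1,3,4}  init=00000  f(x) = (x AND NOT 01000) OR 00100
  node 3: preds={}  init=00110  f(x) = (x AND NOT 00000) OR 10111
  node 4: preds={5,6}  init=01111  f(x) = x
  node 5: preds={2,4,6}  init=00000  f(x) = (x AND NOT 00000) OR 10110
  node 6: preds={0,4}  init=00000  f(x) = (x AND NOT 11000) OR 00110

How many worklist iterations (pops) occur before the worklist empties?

Iteration log — 13 steps:
  step 1. node 0  ⊔preds=00000  new=11111  old=10111  +wl: 
  step 2. node 1  ⊔preds=00000  new=10111  old=00000  +wl: 
  step 3. node 2  ⊔preds=11111  new=10111  old=00000  +wl: 
  step 4. node 3  ⊔preds=00000  new=10111  old=00110  +wl: 2
  step 5. node 4  ⊔preds=00000  new=01111  stable
  step 6. node 5  ⊔preds=11111  new=11111  old=00000  +wl: 1,4
  step 7. node 6  ⊔preds=11111  new=00111  old=00000  +wl: 5
  step 8. node 2  ⊔preds=11111  new=10111  stable
  step 9. node 1  ⊔preds=11111  new=11111  old=10111  +wl: 2
  step 10. node 4  ⊔preds=11111  new=11111  old=01111  +wl: 6
  step 11. node 5  ⊔preds=11111  new=11111  stable
  step 12. node 2  ⊔preds=11111  new=10111  stable
  step 13. node 6  ⊔preds=11111  new=00111  stable

Least fixpoint reached:
  node 0: 11111
  node 1: 11111
  node 2: 10111
  node 3: 10111
  node 4: 11111
  node 5: 11111
  node 6: 00111

13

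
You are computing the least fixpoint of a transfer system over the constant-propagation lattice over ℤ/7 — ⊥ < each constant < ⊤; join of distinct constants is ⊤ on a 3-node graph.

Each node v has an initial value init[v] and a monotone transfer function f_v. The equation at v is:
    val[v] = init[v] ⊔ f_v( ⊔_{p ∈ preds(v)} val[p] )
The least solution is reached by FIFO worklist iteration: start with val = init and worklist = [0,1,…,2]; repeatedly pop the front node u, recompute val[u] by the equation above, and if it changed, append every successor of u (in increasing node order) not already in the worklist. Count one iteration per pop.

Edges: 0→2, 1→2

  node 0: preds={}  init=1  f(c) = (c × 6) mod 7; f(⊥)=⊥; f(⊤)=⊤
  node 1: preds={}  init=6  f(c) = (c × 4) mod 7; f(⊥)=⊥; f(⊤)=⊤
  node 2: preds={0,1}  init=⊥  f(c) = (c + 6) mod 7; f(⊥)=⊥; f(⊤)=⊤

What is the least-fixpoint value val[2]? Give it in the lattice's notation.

Worklist (3 pops):
  #1 pop 0: in=⊥ → 1 (no change)
  #2 pop 1: in=⊥ → 6 (no change)
  #3 pop 2: in=⊤ → ⊤ (was ⊥); enqueue []

Fixpoint:
  val[0] = 1
  val[1] = 6
  val[2] = ⊤

⊤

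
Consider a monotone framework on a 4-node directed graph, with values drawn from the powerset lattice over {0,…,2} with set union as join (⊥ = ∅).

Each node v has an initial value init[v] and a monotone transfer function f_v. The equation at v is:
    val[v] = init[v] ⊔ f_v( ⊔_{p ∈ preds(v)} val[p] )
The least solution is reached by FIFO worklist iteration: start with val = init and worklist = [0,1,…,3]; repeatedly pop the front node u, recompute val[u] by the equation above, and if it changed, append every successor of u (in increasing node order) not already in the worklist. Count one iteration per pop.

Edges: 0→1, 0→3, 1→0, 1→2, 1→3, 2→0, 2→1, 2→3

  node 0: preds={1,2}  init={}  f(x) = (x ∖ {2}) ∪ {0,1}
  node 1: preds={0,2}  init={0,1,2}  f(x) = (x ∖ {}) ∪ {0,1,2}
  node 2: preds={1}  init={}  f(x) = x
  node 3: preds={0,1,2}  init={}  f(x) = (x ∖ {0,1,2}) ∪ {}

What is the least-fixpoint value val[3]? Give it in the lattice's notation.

{}

Iteration log — 6 steps:
  step 1. node 0  ⊔preds={0,1,2}  new={0,1}  old={}  +wl: 
  step 2. node 1  ⊔preds={0,1}  new={0,1,2}  stable
  step 3. node 2  ⊔preds={0,1,2}  new={0,1,2}  old={}  +wl: 0,1
  step 4. node 3  ⊔preds={0,1,2}  new={}  stable
  step 5. node 0  ⊔preds={0,1,2}  new={0,1}  stable
  step 6. node 1  ⊔preds={0,1,2}  new={0,1,2}  stable

Least fixpoint reached:
  node 0: {0,1}
  node 1: {0,1,2}
  node 2: {0,1,2}
  node 3: {}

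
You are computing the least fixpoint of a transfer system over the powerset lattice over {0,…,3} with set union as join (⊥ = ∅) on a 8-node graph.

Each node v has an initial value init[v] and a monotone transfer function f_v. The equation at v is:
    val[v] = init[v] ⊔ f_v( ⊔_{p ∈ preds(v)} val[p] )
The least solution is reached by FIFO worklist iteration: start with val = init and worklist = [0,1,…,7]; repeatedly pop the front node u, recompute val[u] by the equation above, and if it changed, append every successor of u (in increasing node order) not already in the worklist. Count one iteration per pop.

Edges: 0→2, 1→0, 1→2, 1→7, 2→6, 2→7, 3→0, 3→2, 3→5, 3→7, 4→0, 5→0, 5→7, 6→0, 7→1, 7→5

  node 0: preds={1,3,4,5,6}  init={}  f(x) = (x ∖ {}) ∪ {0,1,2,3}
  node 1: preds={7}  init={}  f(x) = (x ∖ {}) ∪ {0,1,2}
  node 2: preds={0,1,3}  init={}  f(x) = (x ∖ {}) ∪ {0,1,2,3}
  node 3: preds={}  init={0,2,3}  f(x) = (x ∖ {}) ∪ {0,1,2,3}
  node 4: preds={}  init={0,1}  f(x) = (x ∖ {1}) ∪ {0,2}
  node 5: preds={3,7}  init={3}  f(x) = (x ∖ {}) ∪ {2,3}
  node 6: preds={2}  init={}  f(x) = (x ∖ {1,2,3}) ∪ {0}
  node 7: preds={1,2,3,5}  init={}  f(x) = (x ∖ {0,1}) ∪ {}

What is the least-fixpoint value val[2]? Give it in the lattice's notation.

{0,1,2,3}

Trace (15 dequeues):
  [1] u=0 | in {0,1,2,3} | out {0,1,2,3} | prev {} | push {}
  [2] u=1 | in {} | out {0,1,2} | prev {} | push {0}
  [3] u=2 | in {0,1,2,3} | out {0,1,2,3} | prev {} | push {}
  [4] u=3 | in {} | out {0,1,2,3} | prev {0,2,3} | push {2}
  [5] u=4 | in {} | out {0,1,2} | prev {0,1} | push {}
  [6] u=5 | in {0,1,2,3} | out {0,1,2,3} | prev {3} | push {}
  [7] u=6 | in {0,1,2,3} | out {0} | prev {} | push {}
  [8] u=7 | in {0,1,2,3} | out {2,3} | prev {} | push {1,5}
  [9] u=0 | in {0,1,2,3} | out {0,1,2,3} | ==
  [10] u=2 | in {0,1,2,3} | out {0,1,2,3} | ==
  [11] u=1 | in {2,3} | out {0,1,2,3} | prev {0,1,2} | push {0,2,7}
  [12] u=5 | in {0,1,2,3} | out {0,1,2,3} | ==
  [13] u=0 | in {0,1,2,3} | out {0,1,2,3} | ==
  [14] u=2 | in {0,1,2,3} | out {0,1,2,3} | ==
  [15] u=7 | in {0,1,2,3} | out {2,3} | ==

Converged values:
  [0] {0,1,2,3}
  [1] {0,1,2,3}
  [2] {0,1,2,3}
  [3] {0,1,2,3}
  [4] {0,1,2}
  [5] {0,1,2,3}
  [6] {0}
  [7] {2,3}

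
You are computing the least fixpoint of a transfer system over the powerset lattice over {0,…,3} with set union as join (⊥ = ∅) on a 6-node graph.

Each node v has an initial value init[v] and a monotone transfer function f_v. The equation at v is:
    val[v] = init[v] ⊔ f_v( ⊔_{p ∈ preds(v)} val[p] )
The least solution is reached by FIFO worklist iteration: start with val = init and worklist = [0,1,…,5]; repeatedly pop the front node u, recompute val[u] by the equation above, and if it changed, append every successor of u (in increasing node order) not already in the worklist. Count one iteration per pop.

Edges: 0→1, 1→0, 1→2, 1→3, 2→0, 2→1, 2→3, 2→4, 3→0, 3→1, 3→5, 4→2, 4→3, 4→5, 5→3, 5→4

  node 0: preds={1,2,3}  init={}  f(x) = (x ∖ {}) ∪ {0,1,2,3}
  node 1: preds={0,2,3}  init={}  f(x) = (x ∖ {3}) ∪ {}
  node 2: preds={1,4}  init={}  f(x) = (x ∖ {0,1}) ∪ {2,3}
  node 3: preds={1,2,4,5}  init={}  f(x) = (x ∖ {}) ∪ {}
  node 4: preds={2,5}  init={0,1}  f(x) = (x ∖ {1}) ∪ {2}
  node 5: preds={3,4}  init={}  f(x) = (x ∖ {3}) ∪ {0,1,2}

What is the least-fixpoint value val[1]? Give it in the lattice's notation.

Iteration log — 11 steps:
  step 1. node 0  ⊔preds={}  new={0,1,2,3}  old={}  +wl: 
  step 2. node 1  ⊔preds={0,1,2,3}  new={0,1,2}  old={}  +wl: 0
  step 3. node 2  ⊔preds={0,1,2}  new={2,3}  old={}  +wl: 1
  step 4. node 3  ⊔preds={0,1,2,3}  new={0,1,2,3}  old={}  +wl: 
  step 5. node 4  ⊔preds={2,3}  new={0,1,2,3}  old={0,1}  +wl: 2,3
  step 6. node 5  ⊔preds={0,1,2,3}  new={0,1,2}  old={}  +wl: 4
  step 7. node 0  ⊔preds={0,1,2,3}  new={0,1,2,3}  stable
  step 8. node 1  ⊔preds={0,1,2,3}  new={0,1,2}  stable
  step 9. node 2  ⊔preds={0,1,2,3}  new={2,3}  stable
  step 10. node 3  ⊔preds={0,1,2,3}  new={0,1,2,3}  stable
  step 11. node 4  ⊔preds={0,1,2,3}  new={0,1,2,3}  stable

Least fixpoint reached:
  node 0: {0,1,2,3}
  node 1: {0,1,2}
  node 2: {2,3}
  node 3: {0,1,2,3}
  node 4: {0,1,2,3}
  node 5: {0,1,2}

{0,1,2}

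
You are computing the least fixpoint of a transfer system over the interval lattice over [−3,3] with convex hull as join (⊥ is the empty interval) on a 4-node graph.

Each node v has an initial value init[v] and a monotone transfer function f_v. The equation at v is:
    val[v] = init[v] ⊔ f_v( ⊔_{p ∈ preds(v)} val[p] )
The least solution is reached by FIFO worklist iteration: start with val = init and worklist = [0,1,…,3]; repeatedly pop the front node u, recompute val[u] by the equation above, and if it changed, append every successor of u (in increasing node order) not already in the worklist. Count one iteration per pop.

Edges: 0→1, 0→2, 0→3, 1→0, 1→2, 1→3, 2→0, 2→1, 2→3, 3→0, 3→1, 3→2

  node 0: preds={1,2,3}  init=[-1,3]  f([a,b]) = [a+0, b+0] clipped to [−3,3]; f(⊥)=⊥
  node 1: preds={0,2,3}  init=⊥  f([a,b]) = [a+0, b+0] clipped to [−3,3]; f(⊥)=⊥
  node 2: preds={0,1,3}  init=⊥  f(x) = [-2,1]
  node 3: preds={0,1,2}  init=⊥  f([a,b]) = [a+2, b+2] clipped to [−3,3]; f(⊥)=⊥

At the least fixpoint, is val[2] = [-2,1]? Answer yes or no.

Trace (9 dequeues):
  [1] u=0 | in ⊥ | out [-1,3] | ==
  [2] u=1 | in [-1,3] | out [-1,3] | prev ⊥ | push {0}
  [3] u=2 | in [-1,3] | out [-2,1] | prev ⊥ | push {1}
  [4] u=3 | in [-2,3] | out [0,3] | prev ⊥ | push {2}
  [5] u=0 | in [-2,3] | out [-2,3] | prev [-1,3] | push {3}
  [6] u=1 | in [-2,3] | out [-2,3] | prev [-1,3] | push {0}
  [7] u=2 | in [-2,3] | out [-2,1] | ==
  [8] u=3 | in [-2,3] | out [0,3] | ==
  [9] u=0 | in [-2,3] | out [-2,3] | ==

Converged values:
  [0] [-2,3]
  [1] [-2,3]
  [2] [-2,1]
  [3] [0,3]

yes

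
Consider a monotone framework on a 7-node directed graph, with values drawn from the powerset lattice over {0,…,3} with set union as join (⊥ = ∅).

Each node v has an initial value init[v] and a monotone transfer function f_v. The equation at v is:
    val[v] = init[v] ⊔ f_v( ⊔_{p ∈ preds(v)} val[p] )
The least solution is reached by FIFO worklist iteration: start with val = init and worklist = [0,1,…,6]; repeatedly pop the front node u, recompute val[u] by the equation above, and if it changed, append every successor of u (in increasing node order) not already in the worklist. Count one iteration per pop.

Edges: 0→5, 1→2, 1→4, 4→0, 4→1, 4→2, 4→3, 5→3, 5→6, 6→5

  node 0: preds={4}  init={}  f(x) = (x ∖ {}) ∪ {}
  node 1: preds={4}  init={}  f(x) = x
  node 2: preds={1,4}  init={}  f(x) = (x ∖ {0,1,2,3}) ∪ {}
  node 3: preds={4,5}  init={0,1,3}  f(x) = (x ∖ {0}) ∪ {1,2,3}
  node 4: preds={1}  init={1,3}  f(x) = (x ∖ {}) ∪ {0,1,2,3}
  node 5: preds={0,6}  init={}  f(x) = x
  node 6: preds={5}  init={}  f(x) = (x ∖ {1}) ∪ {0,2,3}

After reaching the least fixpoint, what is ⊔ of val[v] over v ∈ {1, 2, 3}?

{0,1,2,3}

Worklist (15 pops):
  #1 pop 0: in={1,3} → {1,3} (was {}); enqueue []
  #2 pop 1: in={1,3} → {1,3} (was {}); enqueue []
  #3 pop 2: in={1,3} → {} (no change)
  #4 pop 3: in={1,3} → {0,1,2,3} (was {0,1,3}); enqueue []
  #5 pop 4: in={1,3} → {0,1,2,3} (was {1,3}); enqueue [0,1,2,3]
  #6 pop 5: in={1,3} → {1,3} (was {}); enqueue []
  #7 pop 6: in={1,3} → {0,2,3} (was {}); enqueue [5]
  #8 pop 0: in={0,1,2,3} → {0,1,2,3} (was {1,3}); enqueue []
  #9 pop 1: in={0,1,2,3} → {0,1,2,3} (was {1,3}); enqueue [4]
  #10 pop 2: in={0,1,2,3} → {} (no change)
  #11 pop 3: in={0,1,2,3} → {0,1,2,3} (no change)
  #12 pop 5: in={0,1,2,3} → {0,1,2,3} (was {1,3}); enqueue [3,6]
  #13 pop 4: in={0,1,2,3} → {0,1,2,3} (no change)
  #14 pop 3: in={0,1,2,3} → {0,1,2,3} (no change)
  #15 pop 6: in={0,1,2,3} → {0,2,3} (no change)

Fixpoint:
  val[0] = {0,1,2,3}
  val[1] = {0,1,2,3}
  val[2] = {}
  val[3] = {0,1,2,3}
  val[4] = {0,1,2,3}
  val[5] = {0,1,2,3}
  val[6] = {0,2,3}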